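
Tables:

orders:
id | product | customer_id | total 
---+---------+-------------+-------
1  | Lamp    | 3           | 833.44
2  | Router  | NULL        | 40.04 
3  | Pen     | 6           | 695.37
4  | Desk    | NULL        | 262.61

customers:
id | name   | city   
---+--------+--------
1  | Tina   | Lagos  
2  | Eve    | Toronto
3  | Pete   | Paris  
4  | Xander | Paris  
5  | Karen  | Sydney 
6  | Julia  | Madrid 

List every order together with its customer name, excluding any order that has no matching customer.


INNER JOIN keeps only orders rows whose customer_id matches an id in customers. Walk through each order:
  - order 1 (Lamp): customer_id=3 -> matches Pete
  - order 2 (Router): customer_id=NULL, no match -> dropped
  - order 3 (Pen): customer_id=6 -> matches Julia
  - order 4 (Desk): customer_id=NULL, no match -> dropped
So 2 of 4 rows are dropped.

SQL:
SELECT a.product, b.name AS customer
FROM orders a
INNER JOIN customers b ON a.customer_id = b.id

Result:
product | customer
--------+---------
Lamp    | Pete    
Pen     | Julia   


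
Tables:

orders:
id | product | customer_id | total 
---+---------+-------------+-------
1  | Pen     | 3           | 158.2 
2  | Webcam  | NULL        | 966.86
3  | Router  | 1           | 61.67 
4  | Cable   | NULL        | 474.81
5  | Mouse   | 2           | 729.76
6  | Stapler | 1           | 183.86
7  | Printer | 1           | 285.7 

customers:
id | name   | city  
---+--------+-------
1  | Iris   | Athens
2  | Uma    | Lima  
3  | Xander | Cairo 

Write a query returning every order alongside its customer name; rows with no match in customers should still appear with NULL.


LEFT JOIN keeps every row from orders (the left table); where customer_id has no match in customers, the customer columns become NULL. Walk through each order:
  - order 1 (Pen): customer_id=3 -> matches Xander
  - order 2 (Webcam): customer_id=NULL, no match -> kept with NULL
  - order 3 (Router): customer_id=1 -> matches Iris
  - order 4 (Cable): customer_id=NULL, no match -> kept with NULL
  - order 5 (Mouse): customer_id=2 -> matches Uma
  - order 6 (Stapler): customer_id=1 -> matches Iris
  - order 7 (Printer): customer_id=1 -> matches Iris
All 7 rows appear; 2 have NULL customer.

SQL:
SELECT a.product, b.name AS customer
FROM orders a
LEFT JOIN customers b ON a.customer_id = b.id

Result:
product | customer
--------+---------
Pen     | Xander  
Webcam  | NULL    
Router  | Iris    
Cable   | NULL    
Mouse   | Uma     
Stapler | Iris    
Printer | Iris    


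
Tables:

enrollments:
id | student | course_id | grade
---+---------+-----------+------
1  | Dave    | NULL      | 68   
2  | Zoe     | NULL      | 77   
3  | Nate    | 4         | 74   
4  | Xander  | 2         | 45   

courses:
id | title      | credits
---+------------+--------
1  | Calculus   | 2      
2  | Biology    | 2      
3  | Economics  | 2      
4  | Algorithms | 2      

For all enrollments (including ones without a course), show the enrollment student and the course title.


LEFT JOIN keeps every row from enrollments (the left table); where course_id has no match in courses, the course columns become NULL. Walk through each enrollment:
  - enrollment 1 (Dave): course_id=NULL, no match -> kept with NULL
  - enrollment 2 (Zoe): course_id=NULL, no match -> kept with NULL
  - enrollment 3 (Nate): course_id=4 -> matches Algorithms
  - enrollment 4 (Xander): course_id=2 -> matches Biology
All 4 rows appear; 2 have NULL course.

SQL:
SELECT a.student, b.title AS course
FROM enrollments a
LEFT JOIN courses b ON a.course_id = b.id

Result:
student | course    
--------+-----------
Dave    | NULL      
Zoe     | NULL      
Nate    | Algorithms
Xander  | Biology   


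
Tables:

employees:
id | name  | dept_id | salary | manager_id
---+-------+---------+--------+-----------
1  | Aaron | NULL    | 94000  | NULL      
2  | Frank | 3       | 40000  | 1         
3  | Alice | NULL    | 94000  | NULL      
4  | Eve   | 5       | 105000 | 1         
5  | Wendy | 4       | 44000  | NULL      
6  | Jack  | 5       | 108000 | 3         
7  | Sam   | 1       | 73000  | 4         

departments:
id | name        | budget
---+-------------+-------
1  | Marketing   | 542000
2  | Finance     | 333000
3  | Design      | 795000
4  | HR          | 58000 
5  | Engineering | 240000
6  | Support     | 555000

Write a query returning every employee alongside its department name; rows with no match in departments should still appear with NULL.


LEFT JOIN keeps every row from employees (the left table); where dept_id has no match in departments, the department columns become NULL. Walk through each employee:
  - employee 1 (Aaron): dept_id=NULL, no match -> kept with NULL
  - employee 2 (Frank): dept_id=3 -> matches Design
  - employee 3 (Alice): dept_id=NULL, no match -> kept with NULL
  - employee 4 (Eve): dept_id=5 -> matches Engineering
  - employee 5 (Wendy): dept_id=4 -> matches HR
  - employee 6 (Jack): dept_id=5 -> matches Engineering
  - employee 7 (Sam): dept_id=1 -> matches Marketing
All 7 rows appear; 2 have NULL department.

SQL:
SELECT a.name, b.name AS department
FROM employees a
LEFT JOIN departments b ON a.dept_id = b.id

Result:
name  | department 
------+------------
Aaron | NULL       
Frank | Design     
Alice | NULL       
Eve   | Engineering
Wendy | HR         
Jack  | Engineering
Sam   | Marketing  


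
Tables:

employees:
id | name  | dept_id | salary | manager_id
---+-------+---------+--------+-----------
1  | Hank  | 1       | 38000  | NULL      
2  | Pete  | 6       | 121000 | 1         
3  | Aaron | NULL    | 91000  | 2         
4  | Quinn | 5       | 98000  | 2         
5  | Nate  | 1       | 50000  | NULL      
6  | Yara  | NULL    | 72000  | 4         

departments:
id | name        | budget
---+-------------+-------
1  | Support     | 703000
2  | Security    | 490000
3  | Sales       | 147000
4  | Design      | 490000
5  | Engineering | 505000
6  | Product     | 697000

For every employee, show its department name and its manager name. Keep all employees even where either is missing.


Two LEFT JOINs from the same base table employees: one to departments via dept_id, one to employees itself via manager_id. Both are LEFT so every employee is preserved.
Match against departments:
  - employee 1 (Hank): dept_id=1 -> matches Support
  - employee 2 (Pete): dept_id=6 -> matches Product
  - employee 3 (Aaron): dept_id=NULL, no match -> kept with NULL
  - employee 4 (Quinn): dept_id=5 -> matches Engineering
  - employee 5 (Nate): dept_id=1 -> matches Support
  - employee 6 (Yara): dept_id=NULL, no match -> kept with NULL
Match against employees (self):
  - employee 1 (Hank): manager_id=NULL -> NULL
  - employee 2 (Pete): manager_id=1 -> Hank
  - employee 3 (Aaron): manager_id=2 -> Pete
  - employee 4 (Quinn): manager_id=2 -> Pete
  - employee 5 (Nate): manager_id=NULL -> NULL
  - employee 6 (Yara): manager_id=4 -> Quinn

SQL:
SELECT a.name, b.name AS department, c.name AS manager
FROM employees a
LEFT JOIN departments b ON a.dept_id = b.id
LEFT JOIN employees c ON a.manager_id = c.id

Result:
name  | department  | manager
------+-------------+--------
Hank  | Support     | NULL   
Pete  | Product     | Hank   
Aaron | NULL        | Pete   
Quinn | Engineering | Pete   
Nate  | Support     | NULL   
Yara  | NULL        | Quinn  


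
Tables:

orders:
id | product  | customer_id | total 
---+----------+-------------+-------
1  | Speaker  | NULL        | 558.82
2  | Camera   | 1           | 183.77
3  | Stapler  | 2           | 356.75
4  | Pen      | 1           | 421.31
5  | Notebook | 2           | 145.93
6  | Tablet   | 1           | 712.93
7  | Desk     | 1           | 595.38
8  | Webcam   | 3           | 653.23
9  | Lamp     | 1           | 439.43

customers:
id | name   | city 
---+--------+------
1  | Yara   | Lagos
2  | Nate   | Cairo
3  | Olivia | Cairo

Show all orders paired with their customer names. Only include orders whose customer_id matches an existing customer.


INNER JOIN keeps only orders rows whose customer_id matches an id in customers. Walk through each order:
  - order 1 (Speaker): customer_id=NULL, no match -> dropped
  - order 2 (Camera): customer_id=1 -> matches Yara
  - order 3 (Stapler): customer_id=2 -> matches Nate
  - order 4 (Pen): customer_id=1 -> matches Yara
  - order 5 (Notebook): customer_id=2 -> matches Nate
  - order 6 (Tablet): customer_id=1 -> matches Yara
  - order 7 (Desk): customer_id=1 -> matches Yara
  - order 8 (Webcam): customer_id=3 -> matches Olivia
  - order 9 (Lamp): customer_id=1 -> matches Yara
So 1 of 9 rows is dropped.

SQL:
SELECT a.product, b.name AS customer
FROM orders a
INNER JOIN customers b ON a.customer_id = b.id

Result:
product  | customer
---------+---------
Camera   | Yara    
Stapler  | Nate    
Pen      | Yara    
Notebook | Nate    
Tablet   | Yara    
Desk     | Yara    
Webcam   | Olivia  
Lamp     | Yara    


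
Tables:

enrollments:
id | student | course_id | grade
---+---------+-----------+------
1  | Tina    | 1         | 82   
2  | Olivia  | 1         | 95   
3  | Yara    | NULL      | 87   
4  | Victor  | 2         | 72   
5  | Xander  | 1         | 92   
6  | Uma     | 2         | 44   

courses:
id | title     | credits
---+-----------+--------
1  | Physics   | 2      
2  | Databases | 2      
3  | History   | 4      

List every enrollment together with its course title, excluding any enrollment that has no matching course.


INNER JOIN keeps only enrollments rows whose course_id matches an id in courses. Walk through each enrollment:
  - enrollment 1 (Tina): course_id=1 -> matches Physics
  - enrollment 2 (Olivia): course_id=1 -> matches Physics
  - enrollment 3 (Yara): course_id=NULL, no match -> dropped
  - enrollment 4 (Victor): course_id=2 -> matches Databases
  - enrollment 5 (Xander): course_id=1 -> matches Physics
  - enrollment 6 (Uma): course_id=2 -> matches Databases
So 1 of 6 rows is dropped.

SQL:
SELECT a.student, b.title AS course
FROM enrollments a
INNER JOIN courses b ON a.course_id = b.id

Result:
student | course   
--------+----------
Tina    | Physics  
Olivia  | Physics  
Victor  | Databases
Xander  | Physics  
Uma     | Databases


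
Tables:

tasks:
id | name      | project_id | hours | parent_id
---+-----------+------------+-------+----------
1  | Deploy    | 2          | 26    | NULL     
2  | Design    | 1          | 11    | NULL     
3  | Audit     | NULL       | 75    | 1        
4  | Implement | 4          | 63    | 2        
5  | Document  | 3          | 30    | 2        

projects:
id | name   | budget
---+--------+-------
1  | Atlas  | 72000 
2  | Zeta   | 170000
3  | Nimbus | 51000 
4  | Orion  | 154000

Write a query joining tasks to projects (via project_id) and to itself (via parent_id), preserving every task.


Two LEFT JOINs from the same base table tasks: one to projects via project_id, one to tasks itself via parent_id. Both are LEFT so every task is preserved.
Match against projects:
  - task 1 (Deploy): project_id=2 -> matches Zeta
  - task 2 (Design): project_id=1 -> matches Atlas
  - task 3 (Audit): project_id=NULL, no match -> kept with NULL
  - task 4 (Implement): project_id=4 -> matches Orion
  - task 5 (Document): project_id=3 -> matches Nimbus
Match against tasks (self):
  - task 1 (Deploy): parent_id=NULL -> NULL
  - task 2 (Design): parent_id=NULL -> NULL
  - task 3 (Audit): parent_id=1 -> Deploy
  - task 4 (Implement): parent_id=2 -> Design
  - task 5 (Document): parent_id=2 -> Design

SQL:
SELECT a.name, b.name AS project, c.name AS parent
FROM tasks a
LEFT JOIN projects b ON a.project_id = b.id
LEFT JOIN tasks c ON a.parent_id = c.id

Result:
name      | project | parent
----------+---------+-------
Deploy    | Zeta    | NULL  
Design    | Atlas   | NULL  
Audit     | NULL    | Deploy
Implement | Orion   | Design
Document  | Nimbus  | Design


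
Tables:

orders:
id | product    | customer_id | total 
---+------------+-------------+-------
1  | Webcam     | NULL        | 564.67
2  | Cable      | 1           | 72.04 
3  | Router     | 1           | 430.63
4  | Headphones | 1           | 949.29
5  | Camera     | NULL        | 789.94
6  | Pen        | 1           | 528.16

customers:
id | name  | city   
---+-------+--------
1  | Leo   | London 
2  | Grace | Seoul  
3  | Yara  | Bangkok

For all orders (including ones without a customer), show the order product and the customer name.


LEFT JOIN keeps every row from orders (the left table); where customer_id has no match in customers, the customer columns become NULL. Walk through each order:
  - order 1 (Webcam): customer_id=NULL, no match -> kept with NULL
  - order 2 (Cable): customer_id=1 -> matches Leo
  - order 3 (Router): customer_id=1 -> matches Leo
  - order 4 (Headphones): customer_id=1 -> matches Leo
  - order 5 (Camera): customer_id=NULL, no match -> kept with NULL
  - order 6 (Pen): customer_id=1 -> matches Leo
All 6 rows appear; 2 have NULL customer.

SQL:
SELECT a.product, b.name AS customer
FROM orders a
LEFT JOIN customers b ON a.customer_id = b.id

Result:
product    | customer
-----------+---------
Webcam     | NULL    
Cable      | Leo     
Router     | Leo     
Headphones | Leo     
Camera     | NULL    
Pen        | Leo     


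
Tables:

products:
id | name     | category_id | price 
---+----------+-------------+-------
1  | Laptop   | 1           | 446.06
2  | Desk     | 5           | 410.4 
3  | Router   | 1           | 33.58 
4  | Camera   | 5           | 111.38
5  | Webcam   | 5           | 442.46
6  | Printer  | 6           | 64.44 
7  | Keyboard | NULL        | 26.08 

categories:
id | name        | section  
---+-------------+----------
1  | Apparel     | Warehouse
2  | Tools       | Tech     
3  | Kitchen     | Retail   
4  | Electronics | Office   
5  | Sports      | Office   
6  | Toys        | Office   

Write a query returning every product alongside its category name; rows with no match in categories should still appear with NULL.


LEFT JOIN keeps every row from products (the left table); where category_id has no match in categories, the category columns become NULL. Walk through each product:
  - product 1 (Laptop): category_id=1 -> matches Apparel
  - product 2 (Desk): category_id=5 -> matches Sports
  - product 3 (Router): category_id=1 -> matches Apparel
  - product 4 (Camera): category_id=5 -> matches Sports
  - product 5 (Webcam): category_id=5 -> matches Sports
  - product 6 (Printer): category_id=6 -> matches Toys
  - product 7 (Keyboard): category_id=NULL, no match -> kept with NULL
All 7 rows appear; 1 has NULL category.

SQL:
SELECT a.name, b.name AS category
FROM products a
LEFT JOIN categories b ON a.category_id = b.id

Result:
name     | category
---------+---------
Laptop   | Apparel 
Desk     | Sports  
Router   | Apparel 
Camera   | Sports  
Webcam   | Sports  
Printer  | Toys    
Keyboard | NULL    


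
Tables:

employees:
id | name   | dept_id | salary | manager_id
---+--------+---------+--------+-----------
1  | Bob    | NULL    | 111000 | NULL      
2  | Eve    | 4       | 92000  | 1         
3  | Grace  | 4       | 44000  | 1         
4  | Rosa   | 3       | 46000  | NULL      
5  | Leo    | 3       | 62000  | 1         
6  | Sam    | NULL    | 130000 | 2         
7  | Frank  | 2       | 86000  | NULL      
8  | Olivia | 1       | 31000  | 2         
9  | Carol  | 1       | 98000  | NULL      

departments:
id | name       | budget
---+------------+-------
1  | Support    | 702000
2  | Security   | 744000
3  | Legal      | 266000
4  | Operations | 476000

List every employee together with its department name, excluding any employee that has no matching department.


INNER JOIN keeps only employees rows whose dept_id matches an id in departments. Walk through each employee:
  - employee 1 (Bob): dept_id=NULL, no match -> dropped
  - employee 2 (Eve): dept_id=4 -> matches Operations
  - employee 3 (Grace): dept_id=4 -> matches Operations
  - employee 4 (Rosa): dept_id=3 -> matches Legal
  - employee 5 (Leo): dept_id=3 -> matches Legal
  - employee 6 (Sam): dept_id=NULL, no match -> dropped
  - employee 7 (Frank): dept_id=2 -> matches Security
  - employee 8 (Olivia): dept_id=1 -> matches Support
  - employee 9 (Carol): dept_id=1 -> matches Support
So 2 of 9 rows are dropped.

SQL:
SELECT a.name, b.name AS department
FROM employees a
INNER JOIN departments b ON a.dept_id = b.id

Result:
name   | department
-------+-----------
Eve    | Operations
Grace  | Operations
Rosa   | Legal     
Leo    | Legal     
Frank  | Security  
Olivia | Support   
Carol  | Support   


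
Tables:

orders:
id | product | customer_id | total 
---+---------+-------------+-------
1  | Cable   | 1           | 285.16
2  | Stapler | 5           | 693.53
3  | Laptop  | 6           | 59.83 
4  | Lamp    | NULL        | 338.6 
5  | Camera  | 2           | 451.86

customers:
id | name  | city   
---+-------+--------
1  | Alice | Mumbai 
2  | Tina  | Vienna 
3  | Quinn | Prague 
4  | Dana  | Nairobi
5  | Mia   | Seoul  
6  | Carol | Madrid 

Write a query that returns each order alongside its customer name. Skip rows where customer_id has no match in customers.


INNER JOIN keeps only orders rows whose customer_id matches an id in customers. Walk through each order:
  - order 1 (Cable): customer_id=1 -> matches Alice
  - order 2 (Stapler): customer_id=5 -> matches Mia
  - order 3 (Laptop): customer_id=6 -> matches Carol
  - order 4 (Lamp): customer_id=NULL, no match -> dropped
  - order 5 (Camera): customer_id=2 -> matches Tina
So 1 of 5 rows is dropped.

SQL:
SELECT a.product, b.name AS customer
FROM orders a
INNER JOIN customers b ON a.customer_id = b.id

Result:
product | customer
--------+---------
Cable   | Alice   
Stapler | Mia     
Laptop  | Carol   
Camera  | Tina    


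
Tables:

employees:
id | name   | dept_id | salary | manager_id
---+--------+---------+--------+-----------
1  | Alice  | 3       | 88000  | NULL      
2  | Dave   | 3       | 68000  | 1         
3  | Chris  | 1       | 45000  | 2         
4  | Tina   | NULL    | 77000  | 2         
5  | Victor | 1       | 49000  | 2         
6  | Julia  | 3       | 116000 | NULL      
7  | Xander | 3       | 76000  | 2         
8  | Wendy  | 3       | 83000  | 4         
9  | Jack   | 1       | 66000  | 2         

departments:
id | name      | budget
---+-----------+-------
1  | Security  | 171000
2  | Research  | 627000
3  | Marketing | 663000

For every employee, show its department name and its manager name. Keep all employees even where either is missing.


Two LEFT JOINs from the same base table employees: one to departments via dept_id, one to employees itself via manager_id. Both are LEFT so every employee is preserved.
Match against departments:
  - employee 1 (Alice): dept_id=3 -> matches Marketing
  - employee 2 (Dave): dept_id=3 -> matches Marketing
  - employee 3 (Chris): dept_id=1 -> matches Security
  - employee 4 (Tina): dept_id=NULL, no match -> kept with NULL
  - employee 5 (Victor): dept_id=1 -> matches Security
  - employee 6 (Julia): dept_id=3 -> matches Marketing
  - employee 7 (Xander): dept_id=3 -> matches Marketing
  - employee 8 (Wendy): dept_id=3 -> matches Marketing
  - employee 9 (Jack): dept_id=1 -> matches Security
Match against employees (self):
  - employee 1 (Alice): manager_id=NULL -> NULL
  - employee 2 (Dave): manager_id=1 -> Alice
  - employee 3 (Chris): manager_id=2 -> Dave
  - employee 4 (Tina): manager_id=2 -> Dave
  - employee 5 (Victor): manager_id=2 -> Dave
  - employee 6 (Julia): manager_id=NULL -> NULL
  - employee 7 (Xander): manager_id=2 -> Dave
  - employee 8 (Wendy): manager_id=4 -> Tina
  - employee 9 (Jack): manager_id=2 -> Dave

SQL:
SELECT a.name, b.name AS department, c.name AS manager
FROM employees a
LEFT JOIN departments b ON a.dept_id = b.id
LEFT JOIN employees c ON a.manager_id = c.id

Result:
name   | department | manager
-------+------------+--------
Alice  | Marketing  | NULL   
Dave   | Marketing  | Alice  
Chris  | Security   | Dave   
Tina   | NULL       | Dave   
Victor | Security   | Dave   
Julia  | Marketing  | NULL   
Xander | Marketing  | Dave   
Wendy  | Marketing  | Tina   
Jack   | Security   | Dave   


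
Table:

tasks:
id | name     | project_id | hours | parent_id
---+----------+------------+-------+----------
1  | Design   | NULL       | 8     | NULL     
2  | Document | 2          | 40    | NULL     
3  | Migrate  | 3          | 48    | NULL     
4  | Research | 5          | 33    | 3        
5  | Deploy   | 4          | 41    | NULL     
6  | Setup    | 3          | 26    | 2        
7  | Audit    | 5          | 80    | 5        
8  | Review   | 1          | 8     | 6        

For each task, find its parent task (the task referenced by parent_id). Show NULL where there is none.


This is a self-join: tasks is joined to a second copy of itself, matching each row's parent_id to another row's id. Use LEFT JOIN so rows with parent_id=NULL are kept.
  - task 1 (Design): parent_id=NULL -> NULL
  - task 2 (Document): parent_id=NULL -> NULL
  - task 3 (Migrate): parent_id=NULL -> NULL
  - task 4 (Research): parent_id=3 -> Migrate
  - task 5 (Deploy): parent_id=NULL -> NULL
  - task 6 (Setup): parent_id=2 -> Document
  - task 7 (Audit): parent_id=5 -> Deploy
  - task 8 (Review): parent_id=6 -> Setup

SQL:
SELECT a.name AS item, b.name AS parent
FROM tasks a
LEFT JOIN tasks b ON a.parent_id = b.id

Result:
item     | parent  
---------+---------
Design   | NULL    
Document | NULL    
Migrate  | NULL    
Research | Migrate 
Deploy   | NULL    
Setup    | Document
Audit    | Deploy  
Review   | Setup   


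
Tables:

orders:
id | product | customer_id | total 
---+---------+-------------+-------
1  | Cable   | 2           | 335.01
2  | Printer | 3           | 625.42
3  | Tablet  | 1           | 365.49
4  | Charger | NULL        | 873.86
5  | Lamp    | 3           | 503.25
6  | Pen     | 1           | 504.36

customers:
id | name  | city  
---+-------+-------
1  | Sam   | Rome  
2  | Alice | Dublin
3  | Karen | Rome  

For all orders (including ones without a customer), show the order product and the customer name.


LEFT JOIN keeps every row from orders (the left table); where customer_id has no match in customers, the customer columns become NULL. Walk through each order:
  - order 1 (Cable): customer_id=2 -> matches Alice
  - order 2 (Printer): customer_id=3 -> matches Karen
  - order 3 (Tablet): customer_id=1 -> matches Sam
  - order 4 (Charger): customer_id=NULL, no match -> kept with NULL
  - order 5 (Lamp): customer_id=3 -> matches Karen
  - order 6 (Pen): customer_id=1 -> matches Sam
All 6 rows appear; 1 has NULL customer.

SQL:
SELECT a.product, b.name AS customer
FROM orders a
LEFT JOIN customers b ON a.customer_id = b.id

Result:
product | customer
--------+---------
Cable   | Alice   
Printer | Karen   
Tablet  | Sam     
Charger | NULL    
Lamp    | Karen   
Pen     | Sam     


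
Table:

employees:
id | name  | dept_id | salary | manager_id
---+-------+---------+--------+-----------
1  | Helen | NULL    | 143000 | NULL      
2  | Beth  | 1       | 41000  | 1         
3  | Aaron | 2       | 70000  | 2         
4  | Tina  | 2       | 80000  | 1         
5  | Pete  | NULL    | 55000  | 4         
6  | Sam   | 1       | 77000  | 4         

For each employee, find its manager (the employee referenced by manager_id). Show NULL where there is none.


This is a self-join: employees is joined to a second copy of itself, matching each row's manager_id to another row's id. Use LEFT JOIN so rows with manager_id=NULL are kept.
  - employee 1 (Helen): manager_id=NULL -> NULL
  - employee 2 (Beth): manager_id=1 -> Helen
  - employee 3 (Aaron): manager_id=2 -> Beth
  - employee 4 (Tina): manager_id=1 -> Helen
  - employee 5 (Pete): manager_id=4 -> Tina
  - employee 6 (Sam): manager_id=4 -> Tina

SQL:
SELECT a.name AS item, b.name AS manager
FROM employees a
LEFT JOIN employees b ON a.manager_id = b.id

Result:
item  | manager
------+--------
Helen | NULL   
Beth  | Helen  
Aaron | Beth   
Tina  | Helen  
Pete  | Tina   
Sam   | Tina   


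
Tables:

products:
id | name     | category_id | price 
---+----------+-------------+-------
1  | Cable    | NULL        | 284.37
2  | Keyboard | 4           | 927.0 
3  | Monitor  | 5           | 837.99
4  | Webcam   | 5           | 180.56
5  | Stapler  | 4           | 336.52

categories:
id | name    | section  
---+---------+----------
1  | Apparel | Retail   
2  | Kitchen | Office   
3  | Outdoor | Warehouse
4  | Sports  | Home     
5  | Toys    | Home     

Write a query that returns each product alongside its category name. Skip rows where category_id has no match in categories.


INNER JOIN keeps only products rows whose category_id matches an id in categories. Walk through each product:
  - product 1 (Cable): category_id=NULL, no match -> dropped
  - product 2 (Keyboard): category_id=4 -> matches Sports
  - product 3 (Monitor): category_id=5 -> matches Toys
  - product 4 (Webcam): category_id=5 -> matches Toys
  - product 5 (Stapler): category_id=4 -> matches Sports
So 1 of 5 rows is dropped.

SQL:
SELECT a.name, b.name AS category
FROM products a
INNER JOIN categories b ON a.category_id = b.id

Result:
name     | category
---------+---------
Keyboard | Sports  
Monitor  | Toys    
Webcam   | Toys    
Stapler  | Sports  


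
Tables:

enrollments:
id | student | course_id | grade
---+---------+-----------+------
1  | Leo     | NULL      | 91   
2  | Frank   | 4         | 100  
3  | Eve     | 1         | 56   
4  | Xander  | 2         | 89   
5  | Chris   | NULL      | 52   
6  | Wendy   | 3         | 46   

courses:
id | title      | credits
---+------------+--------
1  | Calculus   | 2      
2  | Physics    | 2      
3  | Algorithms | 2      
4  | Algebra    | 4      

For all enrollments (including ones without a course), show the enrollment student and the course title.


LEFT JOIN keeps every row from enrollments (the left table); where course_id has no match in courses, the course columns become NULL. Walk through each enrollment:
  - enrollment 1 (Leo): course_id=NULL, no match -> kept with NULL
  - enrollment 2 (Frank): course_id=4 -> matches Algebra
  - enrollment 3 (Eve): course_id=1 -> matches Calculus
  - enrollment 4 (Xander): course_id=2 -> matches Physics
  - enrollment 5 (Chris): course_id=NULL, no match -> kept with NULL
  - enrollment 6 (Wendy): course_id=3 -> matches Algorithms
All 6 rows appear; 2 have NULL course.

SQL:
SELECT a.student, b.title AS course
FROM enrollments a
LEFT JOIN courses b ON a.course_id = b.id

Result:
student | course    
--------+-----------
Leo     | NULL      
Frank   | Algebra   
Eve     | Calculus  
Xander  | Physics   
Chris   | NULL      
Wendy   | Algorithms


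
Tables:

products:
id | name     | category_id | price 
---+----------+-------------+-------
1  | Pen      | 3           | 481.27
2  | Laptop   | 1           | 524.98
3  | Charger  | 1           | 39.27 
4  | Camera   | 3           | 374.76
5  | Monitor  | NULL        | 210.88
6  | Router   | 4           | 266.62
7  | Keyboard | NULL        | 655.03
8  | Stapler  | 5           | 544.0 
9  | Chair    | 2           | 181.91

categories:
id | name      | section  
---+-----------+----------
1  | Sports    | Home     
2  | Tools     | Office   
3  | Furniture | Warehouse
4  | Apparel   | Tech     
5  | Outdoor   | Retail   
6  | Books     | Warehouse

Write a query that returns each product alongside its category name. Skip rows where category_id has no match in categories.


INNER JOIN keeps only products rows whose category_id matches an id in categories. Walk through each product:
  - product 1 (Pen): category_id=3 -> matches Furniture
  - product 2 (Laptop): category_id=1 -> matches Sports
  - product 3 (Charger): category_id=1 -> matches Sports
  - product 4 (Camera): category_id=3 -> matches Furniture
  - product 5 (Monitor): category_id=NULL, no match -> dropped
  - product 6 (Router): category_id=4 -> matches Apparel
  - product 7 (Keyboard): category_id=NULL, no match -> dropped
  - product 8 (Stapler): category_id=5 -> matches Outdoor
  - product 9 (Chair): category_id=2 -> matches Tools
So 2 of 9 rows are dropped.

SQL:
SELECT a.name, b.name AS category
FROM products a
INNER JOIN categories b ON a.category_id = b.id

Result:
name    | category 
--------+----------
Pen     | Furniture
Laptop  | Sports   
Charger | Sports   
Camera  | Furniture
Router  | Apparel  
Stapler | Outdoor  
Chair   | Tools    


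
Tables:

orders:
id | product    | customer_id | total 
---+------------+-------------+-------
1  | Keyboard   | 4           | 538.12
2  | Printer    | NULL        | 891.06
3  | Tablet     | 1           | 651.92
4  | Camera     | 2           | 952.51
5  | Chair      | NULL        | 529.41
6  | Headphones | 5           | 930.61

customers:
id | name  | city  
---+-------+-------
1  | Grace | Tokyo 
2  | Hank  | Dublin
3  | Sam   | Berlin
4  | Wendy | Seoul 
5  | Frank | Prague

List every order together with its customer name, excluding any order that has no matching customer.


INNER JOIN keeps only orders rows whose customer_id matches an id in customers. Walk through each order:
  - order 1 (Keyboard): customer_id=4 -> matches Wendy
  - order 2 (Printer): customer_id=NULL, no match -> dropped
  - order 3 (Tablet): customer_id=1 -> matches Grace
  - order 4 (Camera): customer_id=2 -> matches Hank
  - order 5 (Chair): customer_id=NULL, no match -> dropped
  - order 6 (Headphones): customer_id=5 -> matches Frank
So 2 of 6 rows are dropped.

SQL:
SELECT a.product, b.name AS customer
FROM orders a
INNER JOIN customers b ON a.customer_id = b.id

Result:
product    | customer
-----------+---------
Keyboard   | Wendy   
Tablet     | Grace   
Camera     | Hank    
Headphones | Frank   


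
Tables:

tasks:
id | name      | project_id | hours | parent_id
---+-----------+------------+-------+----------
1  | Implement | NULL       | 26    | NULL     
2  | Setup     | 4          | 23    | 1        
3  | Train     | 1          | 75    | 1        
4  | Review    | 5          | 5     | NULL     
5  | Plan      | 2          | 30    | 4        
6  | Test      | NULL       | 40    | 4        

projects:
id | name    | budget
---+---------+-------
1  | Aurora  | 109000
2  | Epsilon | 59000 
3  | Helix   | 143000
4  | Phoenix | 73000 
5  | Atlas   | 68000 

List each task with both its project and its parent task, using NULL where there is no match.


Two LEFT JOINs from the same base table tasks: one to projects via project_id, one to tasks itself via parent_id. Both are LEFT so every task is preserved.
Match against projects:
  - task 1 (Implement): project_id=NULL, no match -> kept with NULL
  - task 2 (Setup): project_id=4 -> matches Phoenix
  - task 3 (Train): project_id=1 -> matches Aurora
  - task 4 (Review): project_id=5 -> matches Atlas
  - task 5 (Plan): project_id=2 -> matches Epsilon
  - task 6 (Test): project_id=NULL, no match -> kept with NULL
Match against tasks (self):
  - task 1 (Implement): parent_id=NULL -> NULL
  - task 2 (Setup): parent_id=1 -> Implement
  - task 3 (Train): parent_id=1 -> Implement
  - task 4 (Review): parent_id=NULL -> NULL
  - task 5 (Plan): parent_id=4 -> Review
  - task 6 (Test): parent_id=4 -> Review

SQL:
SELECT a.name, b.name AS project, c.name AS parent
FROM tasks a
LEFT JOIN projects b ON a.project_id = b.id
LEFT JOIN tasks c ON a.parent_id = c.id

Result:
name      | project | parent   
----------+---------+----------
Implement | NULL    | NULL     
Setup     | Phoenix | Implement
Train     | Aurora  | Implement
Review    | Atlas   | NULL     
Plan      | Epsilon | Review   
Test      | NULL    | Review   


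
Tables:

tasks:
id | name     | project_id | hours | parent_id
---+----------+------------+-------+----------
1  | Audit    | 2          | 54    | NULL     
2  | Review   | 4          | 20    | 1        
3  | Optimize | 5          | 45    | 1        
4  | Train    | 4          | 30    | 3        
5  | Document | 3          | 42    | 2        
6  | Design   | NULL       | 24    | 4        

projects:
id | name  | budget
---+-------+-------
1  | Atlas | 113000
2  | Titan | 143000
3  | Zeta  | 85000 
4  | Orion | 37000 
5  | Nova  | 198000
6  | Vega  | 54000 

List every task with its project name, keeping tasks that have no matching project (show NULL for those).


LEFT JOIN keeps every row from tasks (the left table); where project_id has no match in projects, the project columns become NULL. Walk through each task:
  - task 1 (Audit): project_id=2 -> matches Titan
  - task 2 (Review): project_id=4 -> matches Orion
  - task 3 (Optimize): project_id=5 -> matches Nova
  - task 4 (Train): project_id=4 -> matches Orion
  - task 5 (Document): project_id=3 -> matches Zeta
  - task 6 (Design): project_id=NULL, no match -> kept with NULL
All 6 rows appear; 1 has NULL project.

SQL:
SELECT a.name, b.name AS project
FROM tasks a
LEFT JOIN projects b ON a.project_id = b.id

Result:
name     | project
---------+--------
Audit    | Titan  
Review   | Orion  
Optimize | Nova   
Train    | Orion  
Document | Zeta   
Design   | NULL   


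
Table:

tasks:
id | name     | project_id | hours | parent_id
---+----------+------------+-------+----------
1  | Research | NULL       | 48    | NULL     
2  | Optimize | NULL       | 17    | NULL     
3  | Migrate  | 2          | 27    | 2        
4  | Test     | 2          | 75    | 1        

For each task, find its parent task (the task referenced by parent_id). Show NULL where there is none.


This is a self-join: tasks is joined to a second copy of itself, matching each row's parent_id to another row's id. Use LEFT JOIN so rows with parent_id=NULL are kept.
  - task 1 (Research): parent_id=NULL -> NULL
  - task 2 (Optimize): parent_id=NULL -> NULL
  - task 3 (Migrate): parent_id=2 -> Optimize
  - task 4 (Test): parent_id=1 -> Research

SQL:
SELECT a.name AS item, b.name AS parent
FROM tasks a
LEFT JOIN tasks b ON a.parent_id = b.id

Result:
item     | parent  
---------+---------
Research | NULL    
Optimize | NULL    
Migrate  | Optimize
Test     | Research


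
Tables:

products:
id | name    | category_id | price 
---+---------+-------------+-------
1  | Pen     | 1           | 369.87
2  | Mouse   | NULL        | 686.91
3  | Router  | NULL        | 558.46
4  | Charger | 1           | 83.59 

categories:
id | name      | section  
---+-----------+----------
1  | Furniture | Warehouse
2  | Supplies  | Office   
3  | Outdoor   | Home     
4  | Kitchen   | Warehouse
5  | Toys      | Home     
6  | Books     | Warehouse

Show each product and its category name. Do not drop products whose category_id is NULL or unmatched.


LEFT JOIN keeps every row from products (the left table); where category_id has no match in categories, the category columns become NULL. Walk through each product:
  - product 1 (Pen): category_id=1 -> matches Furniture
  - product 2 (Mouse): category_id=NULL, no match -> kept with NULL
  - product 3 (Router): category_id=NULL, no match -> kept with NULL
  - product 4 (Charger): category_id=1 -> matches Furniture
All 4 rows appear; 2 have NULL category.

SQL:
SELECT a.name, b.name AS category
FROM products a
LEFT JOIN categories b ON a.category_id = b.id

Result:
name    | category 
--------+----------
Pen     | Furniture
Mouse   | NULL     
Router  | NULL     
Charger | Furniture


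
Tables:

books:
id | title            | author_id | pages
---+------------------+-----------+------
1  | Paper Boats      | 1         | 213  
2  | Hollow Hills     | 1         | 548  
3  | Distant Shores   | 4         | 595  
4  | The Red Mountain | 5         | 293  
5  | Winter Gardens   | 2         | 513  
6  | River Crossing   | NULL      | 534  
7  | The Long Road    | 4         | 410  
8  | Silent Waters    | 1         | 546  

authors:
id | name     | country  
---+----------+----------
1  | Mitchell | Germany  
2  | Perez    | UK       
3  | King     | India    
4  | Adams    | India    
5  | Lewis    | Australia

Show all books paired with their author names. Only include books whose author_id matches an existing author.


INNER JOIN keeps only books rows whose author_id matches an id in authors. Walk through each book:
  - book 1 (Paper Boats): author_id=1 -> matches Mitchell
  - book 2 (Hollow Hills): author_id=1 -> matches Mitchell
  - book 3 (Distant Shores): author_id=4 -> matches Adams
  - book 4 (The Red Mountain): author_id=5 -> matches Lewis
  - book 5 (Winter Gardens): author_id=2 -> matches Perez
  - book 6 (River Crossing): author_id=NULL, no match -> dropped
  - book 7 (The Long Road): author_id=4 -> matches Adams
  - book 8 (Silent Waters): author_id=1 -> matches Mitchell
So 1 of 8 rows is dropped.

SQL:
SELECT a.title, b.name AS author
FROM books a
INNER JOIN authors b ON a.author_id = b.id

Result:
title            | author  
-----------------+---------
Paper Boats      | Mitchell
Hollow Hills     | Mitchell
Distant Shores   | Adams   
The Red Mountain | Lewis   
Winter Gardens   | Perez   
The Long Road    | Adams   
Silent Waters    | Mitchell


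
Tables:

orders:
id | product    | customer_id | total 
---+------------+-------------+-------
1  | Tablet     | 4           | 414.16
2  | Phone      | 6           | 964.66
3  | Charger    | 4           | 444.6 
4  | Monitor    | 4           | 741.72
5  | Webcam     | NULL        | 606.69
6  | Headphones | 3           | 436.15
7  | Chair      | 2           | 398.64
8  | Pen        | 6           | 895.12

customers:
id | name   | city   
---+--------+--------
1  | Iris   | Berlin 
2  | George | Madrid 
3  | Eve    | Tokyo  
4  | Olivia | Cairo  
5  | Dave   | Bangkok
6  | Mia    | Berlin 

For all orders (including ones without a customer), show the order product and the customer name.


LEFT JOIN keeps every row from orders (the left table); where customer_id has no match in customers, the customer columns become NULL. Walk through each order:
  - order 1 (Tablet): customer_id=4 -> matches Olivia
  - order 2 (Phone): customer_id=6 -> matches Mia
  - order 3 (Charger): customer_id=4 -> matches Olivia
  - order 4 (Monitor): customer_id=4 -> matches Olivia
  - order 5 (Webcam): customer_id=NULL, no match -> kept with NULL
  - order 6 (Headphones): customer_id=3 -> matches Eve
  - order 7 (Chair): customer_id=2 -> matches George
  - order 8 (Pen): customer_id=6 -> matches Mia
All 8 rows appear; 1 has NULL customer.

SQL:
SELECT a.product, b.name AS customer
FROM orders a
LEFT JOIN customers b ON a.customer_id = b.id

Result:
product    | customer
-----------+---------
Tablet     | Olivia  
Phone      | Mia     
Charger    | Olivia  
Monitor    | Olivia  
Webcam     | NULL    
Headphones | Eve     
Chair      | George  
Pen        | Mia     


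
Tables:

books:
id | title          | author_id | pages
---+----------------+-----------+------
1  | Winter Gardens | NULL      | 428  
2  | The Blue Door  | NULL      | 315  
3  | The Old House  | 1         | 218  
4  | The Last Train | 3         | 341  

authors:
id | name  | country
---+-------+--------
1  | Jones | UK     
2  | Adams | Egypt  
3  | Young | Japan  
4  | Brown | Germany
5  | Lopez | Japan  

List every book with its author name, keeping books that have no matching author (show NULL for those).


LEFT JOIN keeps every row from books (the left table); where author_id has no match in authors, the author columns become NULL. Walk through each book:
  - book 1 (Winter Gardens): author_id=NULL, no match -> kept with NULL
  - book 2 (The Blue Door): author_id=NULL, no match -> kept with NULL
  - book 3 (The Old House): author_id=1 -> matches Jones
  - book 4 (The Last Train): author_id=3 -> matches Young
All 4 rows appear; 2 have NULL author.

SQL:
SELECT a.title, b.name AS author
FROM books a
LEFT JOIN authors b ON a.author_id = b.id

Result:
title          | author
---------------+-------
Winter Gardens | NULL  
The Blue Door  | NULL  
The Old House  | Jones 
The Last Train | Young 


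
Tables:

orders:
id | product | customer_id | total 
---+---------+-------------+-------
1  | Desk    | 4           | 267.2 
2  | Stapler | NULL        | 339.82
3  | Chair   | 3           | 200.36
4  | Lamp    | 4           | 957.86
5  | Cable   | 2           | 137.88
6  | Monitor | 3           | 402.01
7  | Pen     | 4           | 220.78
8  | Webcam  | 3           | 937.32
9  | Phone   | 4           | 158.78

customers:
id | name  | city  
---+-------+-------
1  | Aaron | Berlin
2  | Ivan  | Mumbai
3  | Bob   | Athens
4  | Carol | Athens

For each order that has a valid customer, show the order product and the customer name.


INNER JOIN keeps only orders rows whose customer_id matches an id in customers. Walk through each order:
  - order 1 (Desk): customer_id=4 -> matches Carol
  - order 2 (Stapler): customer_id=NULL, no match -> dropped
  - order 3 (Chair): customer_id=3 -> matches Bob
  - order 4 (Lamp): customer_id=4 -> matches Carol
  - order 5 (Cable): customer_id=2 -> matches Ivan
  - order 6 (Monitor): customer_id=3 -> matches Bob
  - order 7 (Pen): customer_id=4 -> matches Carol
  - order 8 (Webcam): customer_id=3 -> matches Bob
  - order 9 (Phone): customer_id=4 -> matches Carol
So 1 of 9 rows is dropped.

SQL:
SELECT a.product, b.name AS customer
FROM orders a
INNER JOIN customers b ON a.customer_id = b.id

Result:
product | customer
--------+---------
Desk    | Carol   
Chair   | Bob     
Lamp    | Carol   
Cable   | Ivan    
Monitor | Bob     
Pen     | Carol   
Webcam  | Bob     
Phone   | Carol   
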